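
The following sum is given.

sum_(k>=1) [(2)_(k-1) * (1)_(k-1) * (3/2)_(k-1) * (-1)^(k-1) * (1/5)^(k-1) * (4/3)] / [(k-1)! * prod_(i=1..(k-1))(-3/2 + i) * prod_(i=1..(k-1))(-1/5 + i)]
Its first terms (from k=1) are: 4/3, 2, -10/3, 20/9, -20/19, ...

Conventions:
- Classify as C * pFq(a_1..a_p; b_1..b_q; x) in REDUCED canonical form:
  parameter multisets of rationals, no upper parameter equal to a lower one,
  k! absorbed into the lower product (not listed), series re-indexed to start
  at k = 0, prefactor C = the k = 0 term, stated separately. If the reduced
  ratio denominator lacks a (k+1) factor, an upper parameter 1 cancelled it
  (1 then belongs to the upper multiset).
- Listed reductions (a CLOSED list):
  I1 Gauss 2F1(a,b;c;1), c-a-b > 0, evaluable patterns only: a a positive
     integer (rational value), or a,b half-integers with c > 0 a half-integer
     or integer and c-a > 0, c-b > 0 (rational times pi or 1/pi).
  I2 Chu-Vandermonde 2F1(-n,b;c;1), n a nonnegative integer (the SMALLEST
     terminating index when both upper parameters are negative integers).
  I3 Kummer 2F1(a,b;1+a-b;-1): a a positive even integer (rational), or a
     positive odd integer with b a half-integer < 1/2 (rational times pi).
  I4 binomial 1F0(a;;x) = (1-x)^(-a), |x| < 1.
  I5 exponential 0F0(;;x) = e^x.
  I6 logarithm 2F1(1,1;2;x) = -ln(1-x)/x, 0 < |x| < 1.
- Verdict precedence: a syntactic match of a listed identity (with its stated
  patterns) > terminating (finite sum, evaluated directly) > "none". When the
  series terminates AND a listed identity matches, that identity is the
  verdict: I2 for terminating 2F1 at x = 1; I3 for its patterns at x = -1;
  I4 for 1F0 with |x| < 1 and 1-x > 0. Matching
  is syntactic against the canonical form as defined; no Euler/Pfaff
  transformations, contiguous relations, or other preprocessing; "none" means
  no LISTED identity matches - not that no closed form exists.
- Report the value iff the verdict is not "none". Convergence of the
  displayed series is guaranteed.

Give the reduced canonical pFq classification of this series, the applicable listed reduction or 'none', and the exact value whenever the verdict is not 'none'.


Classification (C = 4/3): 3F2 with upper {1, 3/2, 2}, lower {-1/2, 4/5}, argument x = -1/5. Verdict: none here - no I1-I6 shape fits x = -1/5 with lower {-1/2, 4/5}.

Structural cue: from the first term 4/3: the lower running product (C = 4/3, x = -1/5) is a rising factorial.
Adjacent-term ratio: r(k) = (-1/5) * (k+1) (k+3/2) (k+2) / [(k-1/2) (k+4/5) (k+1)] - poly over poly, x = (-1/5) from leading terms; C = 4/3 at k = 0.


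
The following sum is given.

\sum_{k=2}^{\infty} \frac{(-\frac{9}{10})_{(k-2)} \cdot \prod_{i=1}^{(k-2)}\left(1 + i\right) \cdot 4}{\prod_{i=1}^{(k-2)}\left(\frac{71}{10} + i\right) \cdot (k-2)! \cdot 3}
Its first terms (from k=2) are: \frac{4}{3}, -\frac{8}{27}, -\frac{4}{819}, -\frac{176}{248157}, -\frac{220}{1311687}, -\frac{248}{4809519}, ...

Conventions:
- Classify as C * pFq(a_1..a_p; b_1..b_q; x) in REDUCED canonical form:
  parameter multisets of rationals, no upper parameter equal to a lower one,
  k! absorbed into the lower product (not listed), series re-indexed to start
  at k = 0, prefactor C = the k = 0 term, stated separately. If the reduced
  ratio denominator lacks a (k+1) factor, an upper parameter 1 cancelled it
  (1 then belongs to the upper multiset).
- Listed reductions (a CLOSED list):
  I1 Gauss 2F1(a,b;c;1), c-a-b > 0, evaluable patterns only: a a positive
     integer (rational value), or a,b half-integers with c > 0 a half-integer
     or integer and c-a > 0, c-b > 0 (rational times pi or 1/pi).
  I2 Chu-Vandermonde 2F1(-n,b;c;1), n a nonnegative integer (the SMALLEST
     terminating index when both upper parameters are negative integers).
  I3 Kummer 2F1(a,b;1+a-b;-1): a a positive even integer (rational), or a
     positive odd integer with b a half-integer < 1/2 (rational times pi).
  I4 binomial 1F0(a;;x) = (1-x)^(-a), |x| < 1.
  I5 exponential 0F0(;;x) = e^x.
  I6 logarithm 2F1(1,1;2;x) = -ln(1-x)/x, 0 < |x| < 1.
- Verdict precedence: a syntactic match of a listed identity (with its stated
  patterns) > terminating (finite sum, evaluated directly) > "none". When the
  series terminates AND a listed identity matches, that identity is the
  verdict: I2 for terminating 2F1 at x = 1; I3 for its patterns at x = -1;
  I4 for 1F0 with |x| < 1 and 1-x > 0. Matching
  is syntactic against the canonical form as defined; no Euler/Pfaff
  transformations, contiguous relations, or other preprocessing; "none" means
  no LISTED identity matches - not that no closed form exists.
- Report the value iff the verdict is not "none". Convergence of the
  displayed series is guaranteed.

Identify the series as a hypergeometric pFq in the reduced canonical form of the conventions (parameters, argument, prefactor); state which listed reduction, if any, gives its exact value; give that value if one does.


With C = \frac{4}{3}: the canonical form is 2F1(-\frac{9}{10}, 2; \frac{81}{10}; 1). Verdict (x = 1): the Gauss summation I1 applies (x = 1: the Gamma ratio telescopes since c-a-b = 7 > 0 and a = 2 in Z>0). Value: \frac{4331}{4200}.

First insight: with t_0 = \frac{4}{3}, the running product (C = 4/3, x = 1) telescopes to a rising factorial.
Consecutive-term ratio: r(k) = 1 * (k-\frac{9}{10}) (k+2) / [(k+\frac{81}{10}) (k+1)] - rational; roots negated = parameters, x = 1, C = \frac{4}{3}.


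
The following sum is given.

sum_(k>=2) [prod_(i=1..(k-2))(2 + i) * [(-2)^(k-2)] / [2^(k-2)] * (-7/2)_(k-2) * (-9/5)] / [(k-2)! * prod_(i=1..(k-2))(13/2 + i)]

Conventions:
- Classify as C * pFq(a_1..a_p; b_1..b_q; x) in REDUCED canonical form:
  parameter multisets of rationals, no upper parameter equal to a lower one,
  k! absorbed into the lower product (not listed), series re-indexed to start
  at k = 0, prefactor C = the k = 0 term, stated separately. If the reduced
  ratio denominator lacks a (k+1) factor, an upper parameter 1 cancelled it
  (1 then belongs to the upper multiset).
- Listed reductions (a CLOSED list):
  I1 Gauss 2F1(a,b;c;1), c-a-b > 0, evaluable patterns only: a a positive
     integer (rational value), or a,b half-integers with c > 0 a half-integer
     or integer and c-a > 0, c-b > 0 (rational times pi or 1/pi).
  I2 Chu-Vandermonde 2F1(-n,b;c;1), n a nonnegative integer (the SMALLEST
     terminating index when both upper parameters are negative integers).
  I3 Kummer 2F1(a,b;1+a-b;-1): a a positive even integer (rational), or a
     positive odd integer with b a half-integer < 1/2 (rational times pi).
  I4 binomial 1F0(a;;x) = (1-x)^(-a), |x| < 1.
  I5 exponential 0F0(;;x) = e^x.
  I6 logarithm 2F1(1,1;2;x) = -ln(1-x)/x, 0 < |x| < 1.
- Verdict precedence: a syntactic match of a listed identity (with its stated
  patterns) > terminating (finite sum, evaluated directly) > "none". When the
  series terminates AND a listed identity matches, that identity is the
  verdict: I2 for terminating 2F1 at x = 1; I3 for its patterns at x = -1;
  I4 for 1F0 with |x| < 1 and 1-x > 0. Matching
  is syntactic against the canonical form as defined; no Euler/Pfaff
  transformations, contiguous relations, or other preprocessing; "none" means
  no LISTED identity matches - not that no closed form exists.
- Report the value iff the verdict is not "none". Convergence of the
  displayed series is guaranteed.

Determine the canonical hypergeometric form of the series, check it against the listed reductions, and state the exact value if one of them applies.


Prefactor -9/5, argument -1: 2F1 with upper {-7/2, 3} over lower {15/2}. Verdict: Kummer's theorem (I3) matches (x = -1; c = 15/2 equals 1+a-b for upper {-7/2, 3}: listed pattern). Sum: (-81081/40960) * pi.

Key step: x = (-1) and the running product (C = -9/5, x = -1) telescopes to a rising factorial.
Ratio: r(k) = (-1) * (k-7/2) (k+3) / [(k+15/2) (k+1)] - rational in k. x = (-1); t_0 = -9/5; negate the roots.


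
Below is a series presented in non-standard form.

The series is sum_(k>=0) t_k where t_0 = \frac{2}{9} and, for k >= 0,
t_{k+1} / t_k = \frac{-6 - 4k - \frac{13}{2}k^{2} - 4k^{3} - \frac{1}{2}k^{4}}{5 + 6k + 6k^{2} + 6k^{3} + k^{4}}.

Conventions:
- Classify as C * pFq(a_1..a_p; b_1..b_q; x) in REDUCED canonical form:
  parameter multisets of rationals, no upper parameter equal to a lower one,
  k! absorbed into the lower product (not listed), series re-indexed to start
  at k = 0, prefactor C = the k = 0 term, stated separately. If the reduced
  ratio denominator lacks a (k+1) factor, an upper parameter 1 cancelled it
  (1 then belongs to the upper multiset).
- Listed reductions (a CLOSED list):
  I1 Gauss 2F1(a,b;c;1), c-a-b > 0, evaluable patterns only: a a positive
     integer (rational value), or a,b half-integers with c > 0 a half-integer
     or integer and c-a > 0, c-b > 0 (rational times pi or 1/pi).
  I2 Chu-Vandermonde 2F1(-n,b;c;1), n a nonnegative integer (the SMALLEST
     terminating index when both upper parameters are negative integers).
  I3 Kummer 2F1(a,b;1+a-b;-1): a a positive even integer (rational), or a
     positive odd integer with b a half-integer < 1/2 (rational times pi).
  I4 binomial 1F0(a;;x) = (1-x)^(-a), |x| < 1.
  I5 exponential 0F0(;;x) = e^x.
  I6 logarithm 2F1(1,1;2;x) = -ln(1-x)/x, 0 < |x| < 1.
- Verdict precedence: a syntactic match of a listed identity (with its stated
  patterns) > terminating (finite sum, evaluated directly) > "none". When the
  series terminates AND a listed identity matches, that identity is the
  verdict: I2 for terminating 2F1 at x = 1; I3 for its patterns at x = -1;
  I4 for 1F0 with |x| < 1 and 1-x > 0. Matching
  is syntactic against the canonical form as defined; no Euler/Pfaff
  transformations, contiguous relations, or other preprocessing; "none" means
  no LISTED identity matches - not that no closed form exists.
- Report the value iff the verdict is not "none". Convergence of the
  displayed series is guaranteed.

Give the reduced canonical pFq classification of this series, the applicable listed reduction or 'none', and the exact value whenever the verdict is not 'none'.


x = -\frac{1}{2} here; the reduced form reads 2F1, upper {2, 6}, lower {5}, C = \frac{2}{9}. Verdict: none. A 2F1 with upper {2, 6} fits none of I1-I6 at x = -\frac{1}{2}; the sum runs forever.

First insight: with t_0 = \frac{2}{9}, roots of the ratio polynomials (C = 2/9) are the negated parameters.
Term ratio: r(k) = -\frac{1}{2} * (k+2) (k+6) / [(k+5) (k+1)] - rational; roots negated = parameters, x = -\frac{1}{2}, C = \frac{2}{9}.


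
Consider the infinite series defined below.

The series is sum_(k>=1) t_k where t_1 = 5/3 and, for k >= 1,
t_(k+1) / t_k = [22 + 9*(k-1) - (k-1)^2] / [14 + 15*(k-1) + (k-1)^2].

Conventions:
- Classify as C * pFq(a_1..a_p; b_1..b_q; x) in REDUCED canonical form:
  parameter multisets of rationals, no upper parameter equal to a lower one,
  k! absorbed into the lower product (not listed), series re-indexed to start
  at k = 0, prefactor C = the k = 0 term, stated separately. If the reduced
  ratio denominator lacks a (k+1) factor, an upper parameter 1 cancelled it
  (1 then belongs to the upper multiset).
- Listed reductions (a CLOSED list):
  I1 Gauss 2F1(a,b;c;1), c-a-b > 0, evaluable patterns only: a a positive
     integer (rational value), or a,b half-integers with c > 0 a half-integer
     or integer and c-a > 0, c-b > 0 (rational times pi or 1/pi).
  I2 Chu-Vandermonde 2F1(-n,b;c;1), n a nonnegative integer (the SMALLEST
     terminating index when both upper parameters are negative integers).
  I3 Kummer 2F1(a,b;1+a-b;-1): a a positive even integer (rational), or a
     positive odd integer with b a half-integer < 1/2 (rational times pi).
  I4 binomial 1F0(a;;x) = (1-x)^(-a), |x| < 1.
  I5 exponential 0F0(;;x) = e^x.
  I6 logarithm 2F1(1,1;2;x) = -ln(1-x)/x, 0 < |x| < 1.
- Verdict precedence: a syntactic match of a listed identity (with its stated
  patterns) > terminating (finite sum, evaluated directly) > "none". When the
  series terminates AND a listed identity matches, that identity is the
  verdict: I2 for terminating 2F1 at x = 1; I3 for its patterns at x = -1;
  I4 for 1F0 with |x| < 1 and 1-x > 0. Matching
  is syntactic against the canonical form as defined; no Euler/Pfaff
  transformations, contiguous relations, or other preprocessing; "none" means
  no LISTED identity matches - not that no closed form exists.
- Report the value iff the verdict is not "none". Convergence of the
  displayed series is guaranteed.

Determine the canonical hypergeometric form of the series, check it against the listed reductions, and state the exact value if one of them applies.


Prefactor 5/3, argument -1: 2F1 with upper {-11, 2} over lower {14}. Verdict (x = -1): Kummer (I3) applies (x = -1; c = 14 equals 1+a-b for upper {-11, 2}: listed pattern). Hence: 65/6.

Key step: t_0 being 5/3, factor the ratio over Q (C = 5/3): negated roots = parameters.
Adjacent-term ratio: r(k) = (-1) * (k-11) (k+2) / [(k+14) (k+1)] - rational; roots negated = parameters, x = (-1), C = 5/3.


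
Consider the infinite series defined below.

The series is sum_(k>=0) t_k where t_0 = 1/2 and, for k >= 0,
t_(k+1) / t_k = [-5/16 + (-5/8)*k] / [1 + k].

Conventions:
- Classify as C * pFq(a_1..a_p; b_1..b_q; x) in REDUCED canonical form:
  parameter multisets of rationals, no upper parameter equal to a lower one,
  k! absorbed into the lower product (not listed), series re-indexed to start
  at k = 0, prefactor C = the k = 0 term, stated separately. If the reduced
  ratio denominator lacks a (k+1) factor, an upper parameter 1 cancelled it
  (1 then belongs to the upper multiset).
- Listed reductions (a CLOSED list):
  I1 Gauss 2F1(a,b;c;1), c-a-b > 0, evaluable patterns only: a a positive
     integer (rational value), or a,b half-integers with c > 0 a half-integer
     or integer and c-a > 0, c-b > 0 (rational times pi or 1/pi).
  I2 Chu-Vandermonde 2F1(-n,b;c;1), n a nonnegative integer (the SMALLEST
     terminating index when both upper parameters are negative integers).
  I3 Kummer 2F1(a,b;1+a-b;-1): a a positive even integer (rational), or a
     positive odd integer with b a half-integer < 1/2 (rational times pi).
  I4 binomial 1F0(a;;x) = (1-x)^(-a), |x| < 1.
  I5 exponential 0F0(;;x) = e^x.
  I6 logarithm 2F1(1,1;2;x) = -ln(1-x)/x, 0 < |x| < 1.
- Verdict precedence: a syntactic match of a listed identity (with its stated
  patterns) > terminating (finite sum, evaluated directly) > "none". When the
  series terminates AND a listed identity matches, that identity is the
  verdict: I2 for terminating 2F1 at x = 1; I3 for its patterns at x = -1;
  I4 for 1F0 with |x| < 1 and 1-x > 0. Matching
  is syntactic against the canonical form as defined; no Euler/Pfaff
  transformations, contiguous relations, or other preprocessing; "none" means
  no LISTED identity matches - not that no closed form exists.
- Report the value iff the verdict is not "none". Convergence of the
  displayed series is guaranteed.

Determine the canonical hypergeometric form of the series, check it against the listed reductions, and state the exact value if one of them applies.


Prefactor 1/2, argument -5/8: 1F0 with upper {1/2} over lower {-}. Verdict: the binomial series (I4) fires (the 1F0 binomial series: exponent -1/2, x = -5/8). Hence: (1/2) * (13/8)^(-1/2).

Structural cue: x = (-5/8) and factor the ratio over Q (C = 1/2): negated roots = parameters.
Consecutive-term ratio: r(k) = (-5/8) * (k+1/2) / [(k+1)] - rational in k. x = (-5/8); t_0 = 1/2; negate the roots.


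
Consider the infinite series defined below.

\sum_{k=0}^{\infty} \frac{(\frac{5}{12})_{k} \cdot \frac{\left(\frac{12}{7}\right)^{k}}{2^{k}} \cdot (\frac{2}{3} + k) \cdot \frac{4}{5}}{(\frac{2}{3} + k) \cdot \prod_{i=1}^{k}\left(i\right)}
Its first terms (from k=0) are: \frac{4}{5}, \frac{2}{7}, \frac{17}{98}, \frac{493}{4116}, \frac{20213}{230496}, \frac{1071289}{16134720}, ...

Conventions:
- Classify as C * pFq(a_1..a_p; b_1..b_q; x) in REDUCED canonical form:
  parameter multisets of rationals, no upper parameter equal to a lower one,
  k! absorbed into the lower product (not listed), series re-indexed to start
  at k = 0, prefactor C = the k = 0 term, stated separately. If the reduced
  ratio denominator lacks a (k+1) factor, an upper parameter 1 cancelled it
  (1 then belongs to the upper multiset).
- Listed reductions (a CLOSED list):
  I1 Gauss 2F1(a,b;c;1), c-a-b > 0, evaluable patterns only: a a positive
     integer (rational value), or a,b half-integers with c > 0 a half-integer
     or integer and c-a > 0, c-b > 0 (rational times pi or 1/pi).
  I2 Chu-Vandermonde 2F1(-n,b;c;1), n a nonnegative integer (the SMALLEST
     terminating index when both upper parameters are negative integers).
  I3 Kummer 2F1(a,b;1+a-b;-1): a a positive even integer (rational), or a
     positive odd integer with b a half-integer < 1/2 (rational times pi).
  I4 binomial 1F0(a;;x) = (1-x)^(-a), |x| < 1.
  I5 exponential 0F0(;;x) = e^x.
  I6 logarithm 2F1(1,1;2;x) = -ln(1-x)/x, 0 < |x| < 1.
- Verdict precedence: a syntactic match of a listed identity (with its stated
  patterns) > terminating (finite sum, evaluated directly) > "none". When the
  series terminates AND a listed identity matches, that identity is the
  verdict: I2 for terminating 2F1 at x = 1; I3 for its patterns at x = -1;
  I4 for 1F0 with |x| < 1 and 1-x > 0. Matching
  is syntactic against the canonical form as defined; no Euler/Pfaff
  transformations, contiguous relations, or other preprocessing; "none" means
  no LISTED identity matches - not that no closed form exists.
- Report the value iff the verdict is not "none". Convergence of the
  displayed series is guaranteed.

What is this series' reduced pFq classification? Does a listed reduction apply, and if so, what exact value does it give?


Key step: from the first term \frac{4}{5}: striking the common factor k + 2/3 reduces the term (prefactor 4/5).
Ratio: r(k) = \frac{6}{7} * (k+\frac{5}{12}) / [(k+1)] - rational in k, leading ratio \frac{6}{7}; with t_0 = \frac{4}{5}, classification follows.

Reduced: x = \frac{6}{7}, 1F0, upper = {\frac{5}{12}}, lower = {-}, C = \frac{4}{5}. Verdict: this is the binomial series (I4) (the 1F0 binomial series: exponent -5/12, x = \frac{6}{7}). Hence: \frac{4}{5} \cdot \left(\frac{1}{7}\right)^{-\frac{5}{12}}.


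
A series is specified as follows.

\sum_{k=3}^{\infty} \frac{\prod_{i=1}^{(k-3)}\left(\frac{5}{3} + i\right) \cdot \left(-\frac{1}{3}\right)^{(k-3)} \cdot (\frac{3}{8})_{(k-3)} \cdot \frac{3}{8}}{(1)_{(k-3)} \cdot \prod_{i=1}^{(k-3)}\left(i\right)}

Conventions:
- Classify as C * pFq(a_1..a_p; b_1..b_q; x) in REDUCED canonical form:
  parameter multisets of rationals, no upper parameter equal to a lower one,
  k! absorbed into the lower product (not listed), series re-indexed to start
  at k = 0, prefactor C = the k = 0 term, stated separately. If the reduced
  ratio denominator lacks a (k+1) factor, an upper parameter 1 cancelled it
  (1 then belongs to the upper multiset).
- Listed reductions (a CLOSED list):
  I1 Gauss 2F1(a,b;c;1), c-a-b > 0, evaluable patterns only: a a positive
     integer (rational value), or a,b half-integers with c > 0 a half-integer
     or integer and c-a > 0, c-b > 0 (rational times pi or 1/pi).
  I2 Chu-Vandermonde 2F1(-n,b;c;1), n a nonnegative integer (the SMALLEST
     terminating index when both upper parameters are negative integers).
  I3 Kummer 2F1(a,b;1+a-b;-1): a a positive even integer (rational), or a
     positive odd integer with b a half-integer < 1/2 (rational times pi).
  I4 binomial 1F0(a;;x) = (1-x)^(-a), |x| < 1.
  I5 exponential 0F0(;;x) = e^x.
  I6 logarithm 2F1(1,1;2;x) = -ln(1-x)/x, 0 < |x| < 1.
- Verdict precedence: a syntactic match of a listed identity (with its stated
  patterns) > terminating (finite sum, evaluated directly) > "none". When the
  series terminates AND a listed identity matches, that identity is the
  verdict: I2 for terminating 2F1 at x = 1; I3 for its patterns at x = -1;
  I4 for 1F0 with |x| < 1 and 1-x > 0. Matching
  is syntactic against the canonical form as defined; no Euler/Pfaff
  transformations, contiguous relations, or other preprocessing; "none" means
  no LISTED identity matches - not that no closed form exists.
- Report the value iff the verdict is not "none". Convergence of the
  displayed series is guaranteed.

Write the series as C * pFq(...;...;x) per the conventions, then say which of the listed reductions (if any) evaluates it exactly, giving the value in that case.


Key step: t_0 being \frac{3}{8}, (1)_k (C = 3/8, x = -1/3) is k! itself.
Ratio: r(k) = -\frac{1}{3} * (k+\frac{3}{8}) (k+\frac{8}{3}) / [(k+1) (k+1)] - rational; roots negated = parameters, x = -\frac{1}{3}, C = \frac{3}{8}.

The series (x = -\frac{1}{3}) is 2F1: upper {\frac{3}{8}, \frac{8}{3}}, lower {1}, prefactor \frac{3}{8}. Verdict: none - at argument -\frac{1}{3} the multisets {\frac{3}{8}, \frac{8}{3}} ; {1} match no listed identity.


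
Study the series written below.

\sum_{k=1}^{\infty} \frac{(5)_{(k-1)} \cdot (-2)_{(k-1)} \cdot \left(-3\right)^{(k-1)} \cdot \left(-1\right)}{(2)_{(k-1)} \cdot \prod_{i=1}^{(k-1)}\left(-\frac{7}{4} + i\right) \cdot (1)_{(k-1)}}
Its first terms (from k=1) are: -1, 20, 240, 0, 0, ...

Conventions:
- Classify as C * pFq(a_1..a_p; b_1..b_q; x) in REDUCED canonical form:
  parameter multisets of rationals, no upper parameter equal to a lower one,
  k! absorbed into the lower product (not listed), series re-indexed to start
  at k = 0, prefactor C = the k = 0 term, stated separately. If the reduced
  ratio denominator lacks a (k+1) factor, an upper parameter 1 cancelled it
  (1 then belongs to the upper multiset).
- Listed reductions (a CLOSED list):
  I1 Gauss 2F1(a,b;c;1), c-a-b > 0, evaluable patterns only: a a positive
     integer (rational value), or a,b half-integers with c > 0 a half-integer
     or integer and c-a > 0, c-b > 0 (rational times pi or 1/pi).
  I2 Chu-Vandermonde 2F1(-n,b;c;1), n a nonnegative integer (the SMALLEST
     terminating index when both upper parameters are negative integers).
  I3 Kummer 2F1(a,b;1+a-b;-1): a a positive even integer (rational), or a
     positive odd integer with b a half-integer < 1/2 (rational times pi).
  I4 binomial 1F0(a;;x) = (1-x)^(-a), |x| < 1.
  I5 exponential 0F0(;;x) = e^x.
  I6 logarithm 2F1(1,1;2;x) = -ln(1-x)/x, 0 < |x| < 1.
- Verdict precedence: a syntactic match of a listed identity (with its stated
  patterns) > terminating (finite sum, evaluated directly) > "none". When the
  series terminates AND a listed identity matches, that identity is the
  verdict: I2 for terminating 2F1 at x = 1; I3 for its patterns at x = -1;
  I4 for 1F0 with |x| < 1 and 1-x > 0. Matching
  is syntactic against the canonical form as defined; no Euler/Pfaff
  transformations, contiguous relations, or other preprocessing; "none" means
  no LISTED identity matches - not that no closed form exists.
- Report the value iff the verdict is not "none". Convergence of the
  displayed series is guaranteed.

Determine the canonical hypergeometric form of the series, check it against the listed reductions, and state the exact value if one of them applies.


x = -3 here; the reduced form reads 2F2, upper {-2, 5}, lower {-\frac{3}{4}, 2}, C = -1. Verdict: terminating. With -2 upstairs the series is a 3-term polynomial sum; evaluated term by term. Sum: 259.

Structural cue: x = -3 and (1)_k (C = -1) is k! itself.
Adjacent-term ratio: r(k) = -3 * (k-2) (k+5) / [(k-\frac{3}{4}) (k+2) (k+1)] - rational in k. x = -3; t_0 = -1; negate the roots.


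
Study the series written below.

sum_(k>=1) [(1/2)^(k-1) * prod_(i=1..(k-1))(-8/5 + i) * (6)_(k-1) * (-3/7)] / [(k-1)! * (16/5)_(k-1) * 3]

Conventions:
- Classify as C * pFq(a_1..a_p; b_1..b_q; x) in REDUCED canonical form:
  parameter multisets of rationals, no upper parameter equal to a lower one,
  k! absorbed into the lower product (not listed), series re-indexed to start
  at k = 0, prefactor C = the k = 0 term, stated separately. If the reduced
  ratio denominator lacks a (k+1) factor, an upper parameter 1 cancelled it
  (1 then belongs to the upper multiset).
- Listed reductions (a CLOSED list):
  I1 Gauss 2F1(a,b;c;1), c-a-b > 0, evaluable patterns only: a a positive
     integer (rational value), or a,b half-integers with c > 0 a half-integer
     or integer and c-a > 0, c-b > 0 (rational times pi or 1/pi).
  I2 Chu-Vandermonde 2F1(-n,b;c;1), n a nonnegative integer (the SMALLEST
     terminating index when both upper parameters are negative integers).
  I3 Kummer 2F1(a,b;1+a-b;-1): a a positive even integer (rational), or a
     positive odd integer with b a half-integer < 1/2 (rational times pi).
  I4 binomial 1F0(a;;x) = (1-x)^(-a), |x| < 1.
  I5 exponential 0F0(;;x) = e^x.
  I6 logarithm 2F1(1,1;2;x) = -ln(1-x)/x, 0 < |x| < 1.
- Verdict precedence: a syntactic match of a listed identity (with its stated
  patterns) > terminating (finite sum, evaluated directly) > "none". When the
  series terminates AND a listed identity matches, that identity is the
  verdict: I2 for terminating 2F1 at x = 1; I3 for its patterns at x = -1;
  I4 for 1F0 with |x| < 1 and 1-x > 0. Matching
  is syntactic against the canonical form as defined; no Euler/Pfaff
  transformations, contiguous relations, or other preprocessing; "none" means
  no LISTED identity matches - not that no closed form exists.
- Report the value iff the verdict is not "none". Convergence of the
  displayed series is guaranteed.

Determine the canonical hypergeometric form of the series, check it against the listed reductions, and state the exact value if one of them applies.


x = 1/2 here; the reduced form reads 2F1, upper {-3/5, 6}, lower {16/5}, C = -1/7. Verdict: none - this 2F1 at x = 1/2 matches no listed pattern, and upper {-3/5, 6} holds no stopper.

Structural cue: x = (1/2) and the constant factors (prefactor -1/7) combine into one prefactor.
Ratio: r(k) = (1/2) * (k-3/5) (k+6) / [(k+16/5) (k+1)] - poly over poly, x = (1/2) from leading terms; C = -1/7 at k = 0.


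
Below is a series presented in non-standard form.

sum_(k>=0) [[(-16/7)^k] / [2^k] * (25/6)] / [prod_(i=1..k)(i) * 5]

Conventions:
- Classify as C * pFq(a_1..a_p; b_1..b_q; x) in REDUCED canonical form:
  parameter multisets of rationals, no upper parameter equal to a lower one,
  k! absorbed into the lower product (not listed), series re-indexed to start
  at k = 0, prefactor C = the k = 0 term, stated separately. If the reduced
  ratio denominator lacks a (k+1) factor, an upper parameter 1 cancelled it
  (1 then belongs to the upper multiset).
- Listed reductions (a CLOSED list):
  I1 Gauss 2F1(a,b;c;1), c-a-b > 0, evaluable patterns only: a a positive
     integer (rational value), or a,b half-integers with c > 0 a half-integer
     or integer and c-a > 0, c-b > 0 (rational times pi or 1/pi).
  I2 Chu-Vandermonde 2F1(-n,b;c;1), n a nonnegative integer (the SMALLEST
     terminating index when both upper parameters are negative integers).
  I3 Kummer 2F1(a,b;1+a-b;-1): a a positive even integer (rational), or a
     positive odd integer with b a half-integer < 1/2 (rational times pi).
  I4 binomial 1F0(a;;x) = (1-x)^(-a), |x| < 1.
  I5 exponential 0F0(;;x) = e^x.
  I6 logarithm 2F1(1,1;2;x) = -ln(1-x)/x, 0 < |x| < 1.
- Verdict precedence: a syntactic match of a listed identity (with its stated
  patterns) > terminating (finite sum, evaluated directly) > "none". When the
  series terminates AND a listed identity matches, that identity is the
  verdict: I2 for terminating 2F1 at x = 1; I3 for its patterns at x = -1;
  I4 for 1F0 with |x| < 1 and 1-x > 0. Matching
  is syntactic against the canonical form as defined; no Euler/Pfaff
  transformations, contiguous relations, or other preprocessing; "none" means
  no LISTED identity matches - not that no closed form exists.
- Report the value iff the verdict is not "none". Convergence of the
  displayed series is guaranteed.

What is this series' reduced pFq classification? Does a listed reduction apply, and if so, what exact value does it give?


The series (x = -8/7) is 0F0: upper {-}, lower {-}, prefactor 5/6. Verdict: the exponential series (I5) fires (the 0F0 exponential series at x = -8/7). Hence: (5/6) * e^(-8/7).

Key step: with t_0 = 5/6, the constant factors (C = 5/6) combine into one prefactor.
Consecutive-term ratio: r(k) = (-8/7) * 1 / [(k+1)] - rational; roots negated = parameters, x = (-8/7), C = 5/6.


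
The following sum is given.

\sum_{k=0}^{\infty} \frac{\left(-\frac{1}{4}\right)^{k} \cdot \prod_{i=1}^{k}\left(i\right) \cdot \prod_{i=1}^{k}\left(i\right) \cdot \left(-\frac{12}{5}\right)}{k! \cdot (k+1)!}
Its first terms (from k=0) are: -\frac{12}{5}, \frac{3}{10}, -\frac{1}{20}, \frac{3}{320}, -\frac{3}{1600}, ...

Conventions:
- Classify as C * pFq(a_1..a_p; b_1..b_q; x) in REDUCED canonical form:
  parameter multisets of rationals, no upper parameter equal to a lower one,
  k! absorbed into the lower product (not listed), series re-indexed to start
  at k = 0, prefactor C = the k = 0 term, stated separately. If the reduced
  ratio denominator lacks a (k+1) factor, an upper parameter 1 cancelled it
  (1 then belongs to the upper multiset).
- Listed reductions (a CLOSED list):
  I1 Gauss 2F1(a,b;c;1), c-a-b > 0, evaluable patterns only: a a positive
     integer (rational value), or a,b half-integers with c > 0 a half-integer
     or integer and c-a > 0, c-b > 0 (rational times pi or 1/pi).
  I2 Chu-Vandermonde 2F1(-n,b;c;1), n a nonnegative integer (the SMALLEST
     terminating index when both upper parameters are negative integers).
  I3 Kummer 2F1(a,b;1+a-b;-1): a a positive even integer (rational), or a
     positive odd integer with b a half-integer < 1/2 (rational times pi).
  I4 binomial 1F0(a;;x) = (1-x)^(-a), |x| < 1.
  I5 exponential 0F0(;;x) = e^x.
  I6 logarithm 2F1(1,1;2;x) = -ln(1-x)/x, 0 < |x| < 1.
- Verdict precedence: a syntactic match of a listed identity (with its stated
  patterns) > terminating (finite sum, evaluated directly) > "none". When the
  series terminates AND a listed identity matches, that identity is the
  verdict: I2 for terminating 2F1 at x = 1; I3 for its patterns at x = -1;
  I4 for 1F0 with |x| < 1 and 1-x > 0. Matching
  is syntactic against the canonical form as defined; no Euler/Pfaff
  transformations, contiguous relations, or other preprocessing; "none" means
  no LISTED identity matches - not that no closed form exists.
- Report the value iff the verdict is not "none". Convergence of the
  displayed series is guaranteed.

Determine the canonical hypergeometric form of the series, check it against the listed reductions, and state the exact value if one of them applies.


The series (x = -\frac{1}{4}) is 2F1: upper {1, 1}, lower {2}, prefactor -\frac{12}{5}. Verdict (x = -\frac{1}{4}): the logarithmic series (I6) applies (the logarithm: parameters (1,1;2), x = -\frac{1}{4}). Value: \left(-\frac{48}{5}\right) \cdot \ln\left(\frac{5}{4}\right).

The tell: x = -\frac{1}{4} and the running product (C = -12/5, x = -1/4) telescopes to a rising factorial.
Consecutive-term ratio: r(k) = -\frac{1}{4} * (k+1) (k+1) / [(k+2) (k+1)] - rational; roots negated = parameters, x = -\frac{1}{4}, C = -\frac{12}{5}.


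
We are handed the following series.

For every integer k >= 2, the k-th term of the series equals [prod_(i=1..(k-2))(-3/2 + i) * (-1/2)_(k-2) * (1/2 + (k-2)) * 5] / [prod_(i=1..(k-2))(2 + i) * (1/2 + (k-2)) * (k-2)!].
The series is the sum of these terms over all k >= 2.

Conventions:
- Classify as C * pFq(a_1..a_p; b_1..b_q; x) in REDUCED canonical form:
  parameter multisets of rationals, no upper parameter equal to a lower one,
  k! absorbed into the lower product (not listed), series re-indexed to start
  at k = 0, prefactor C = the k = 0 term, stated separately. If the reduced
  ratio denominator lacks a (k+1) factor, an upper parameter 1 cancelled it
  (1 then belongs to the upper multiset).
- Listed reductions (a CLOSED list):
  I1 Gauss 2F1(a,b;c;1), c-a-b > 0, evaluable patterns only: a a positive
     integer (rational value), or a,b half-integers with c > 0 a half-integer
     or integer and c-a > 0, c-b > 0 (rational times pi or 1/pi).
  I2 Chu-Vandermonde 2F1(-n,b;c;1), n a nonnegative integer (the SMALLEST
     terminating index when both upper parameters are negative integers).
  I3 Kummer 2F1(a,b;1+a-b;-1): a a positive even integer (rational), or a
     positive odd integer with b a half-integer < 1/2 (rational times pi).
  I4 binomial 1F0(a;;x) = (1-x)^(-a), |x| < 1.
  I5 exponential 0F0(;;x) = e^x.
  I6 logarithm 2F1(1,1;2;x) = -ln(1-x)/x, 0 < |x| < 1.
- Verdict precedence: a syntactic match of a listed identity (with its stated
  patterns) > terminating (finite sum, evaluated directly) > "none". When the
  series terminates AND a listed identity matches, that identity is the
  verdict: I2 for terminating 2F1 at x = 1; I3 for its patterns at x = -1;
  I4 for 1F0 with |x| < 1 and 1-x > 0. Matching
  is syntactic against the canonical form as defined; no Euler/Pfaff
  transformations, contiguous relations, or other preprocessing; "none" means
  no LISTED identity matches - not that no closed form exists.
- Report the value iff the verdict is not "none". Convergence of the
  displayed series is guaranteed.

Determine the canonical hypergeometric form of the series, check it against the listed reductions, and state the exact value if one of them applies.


This is 5 * 2F1(-1/2, -1/2; 3; 1) in reduced canonical form. Verdict: Gauss's theorem I1 (half-integer case) matches (x = 1; upper {-1/2, -1/2} half-integers, c = 3 in the evaluable pattern). Its exact value is (256/15) / pi.

Key observation: with t_0 = 5, the lower running product (prefactor 5) is a rising factorial.
Consecutive-term ratio: r(k) = 1 * (k-1/2) (k-1/2) / [(k+3) (k+1)] - rational in k. x = 1; t_0 = 5; negate the roots.


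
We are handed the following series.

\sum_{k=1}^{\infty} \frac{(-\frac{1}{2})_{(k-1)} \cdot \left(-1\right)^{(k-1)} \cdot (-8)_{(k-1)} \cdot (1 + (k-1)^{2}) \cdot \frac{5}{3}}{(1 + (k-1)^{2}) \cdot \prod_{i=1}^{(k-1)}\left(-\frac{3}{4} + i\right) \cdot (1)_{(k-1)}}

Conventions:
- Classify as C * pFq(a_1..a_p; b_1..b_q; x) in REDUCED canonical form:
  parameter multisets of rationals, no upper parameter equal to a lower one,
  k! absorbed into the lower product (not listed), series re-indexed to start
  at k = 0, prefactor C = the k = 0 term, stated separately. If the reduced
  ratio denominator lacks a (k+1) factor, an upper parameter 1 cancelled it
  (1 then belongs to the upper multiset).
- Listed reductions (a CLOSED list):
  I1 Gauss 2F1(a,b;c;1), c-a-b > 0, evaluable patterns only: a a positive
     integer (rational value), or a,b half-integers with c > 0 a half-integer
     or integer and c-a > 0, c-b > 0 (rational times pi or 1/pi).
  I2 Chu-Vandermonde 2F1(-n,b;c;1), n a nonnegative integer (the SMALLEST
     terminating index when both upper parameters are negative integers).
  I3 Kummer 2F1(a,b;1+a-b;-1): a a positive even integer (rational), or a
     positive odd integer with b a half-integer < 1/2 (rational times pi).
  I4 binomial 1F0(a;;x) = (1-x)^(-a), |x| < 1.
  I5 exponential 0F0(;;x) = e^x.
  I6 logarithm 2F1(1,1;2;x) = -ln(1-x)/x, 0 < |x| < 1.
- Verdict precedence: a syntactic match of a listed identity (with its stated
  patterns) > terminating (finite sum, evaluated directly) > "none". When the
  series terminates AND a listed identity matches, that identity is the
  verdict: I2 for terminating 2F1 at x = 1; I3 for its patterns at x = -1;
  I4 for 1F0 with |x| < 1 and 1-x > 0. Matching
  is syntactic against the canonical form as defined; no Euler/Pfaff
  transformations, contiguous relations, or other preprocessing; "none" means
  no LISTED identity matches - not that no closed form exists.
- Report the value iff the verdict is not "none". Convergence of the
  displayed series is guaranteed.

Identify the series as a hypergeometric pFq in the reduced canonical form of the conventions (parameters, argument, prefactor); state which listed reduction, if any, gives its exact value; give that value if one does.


At argument -1: a 2F1 with upper {-8, -\frac{1}{2}}, lower {\frac{1}{4}}, scaled by C = \frac{5}{3}. Verdict: terminating - upper parameter -8 makes this a finite sum (last index 8), evaluated exactly. Sum: -\frac{60219197}{288405}.

Structural cue: t_0 being \frac{5}{3}, k^2 + 1 divides numerator and denominator alike; prefactor 5/3 after cancelling.
Step ratio: r(k) = -1 * (k-8) (k-\frac{1}{2}) / [(k+\frac{1}{4}) (k+1)] ; factor over Q: parameters, x = -1, and C = \frac{5}{3}.


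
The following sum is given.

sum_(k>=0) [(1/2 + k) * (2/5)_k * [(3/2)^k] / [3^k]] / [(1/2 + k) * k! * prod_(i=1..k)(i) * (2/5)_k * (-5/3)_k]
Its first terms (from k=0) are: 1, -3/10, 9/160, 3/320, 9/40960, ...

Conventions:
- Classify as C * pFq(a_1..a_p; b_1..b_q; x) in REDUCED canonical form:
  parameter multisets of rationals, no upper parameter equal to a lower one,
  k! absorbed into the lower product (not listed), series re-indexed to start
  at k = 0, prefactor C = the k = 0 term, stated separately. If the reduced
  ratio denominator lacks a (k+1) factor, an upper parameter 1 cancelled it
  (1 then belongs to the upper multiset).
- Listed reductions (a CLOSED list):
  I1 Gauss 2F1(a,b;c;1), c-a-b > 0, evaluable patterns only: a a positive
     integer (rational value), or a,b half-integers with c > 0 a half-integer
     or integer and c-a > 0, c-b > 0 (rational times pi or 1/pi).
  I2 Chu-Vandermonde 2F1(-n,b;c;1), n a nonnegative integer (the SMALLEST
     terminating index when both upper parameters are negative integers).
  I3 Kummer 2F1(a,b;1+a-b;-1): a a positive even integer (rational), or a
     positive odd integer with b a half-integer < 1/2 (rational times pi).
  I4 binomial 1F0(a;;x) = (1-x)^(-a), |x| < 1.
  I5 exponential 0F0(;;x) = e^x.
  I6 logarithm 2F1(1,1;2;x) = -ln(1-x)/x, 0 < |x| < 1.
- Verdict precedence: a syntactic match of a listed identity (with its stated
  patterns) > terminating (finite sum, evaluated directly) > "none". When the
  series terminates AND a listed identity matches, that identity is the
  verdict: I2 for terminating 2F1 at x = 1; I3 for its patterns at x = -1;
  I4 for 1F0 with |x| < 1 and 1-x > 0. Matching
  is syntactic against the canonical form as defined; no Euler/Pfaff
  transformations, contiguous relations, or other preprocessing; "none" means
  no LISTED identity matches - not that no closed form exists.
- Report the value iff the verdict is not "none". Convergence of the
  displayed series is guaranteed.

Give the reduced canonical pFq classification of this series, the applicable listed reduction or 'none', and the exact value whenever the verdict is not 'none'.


Reduced: x = 1/2, 0F2, upper = {-}, lower = {-5/3, 1}, C = 1. Verdict: none. Every listed pattern misses the 0F2 form at 1/2, upper {-}.

Structural cue: with t_0 = 1, the two k-th powers (C = 1, x = 1/2) combine into one argument.
Adjacent-term ratio: r(k) = (1/2) * 1 / [(k-5/3) (k+1) (k+1)] - rational in k, leading ratio (1/2); with t_0 = 1, classification follows.


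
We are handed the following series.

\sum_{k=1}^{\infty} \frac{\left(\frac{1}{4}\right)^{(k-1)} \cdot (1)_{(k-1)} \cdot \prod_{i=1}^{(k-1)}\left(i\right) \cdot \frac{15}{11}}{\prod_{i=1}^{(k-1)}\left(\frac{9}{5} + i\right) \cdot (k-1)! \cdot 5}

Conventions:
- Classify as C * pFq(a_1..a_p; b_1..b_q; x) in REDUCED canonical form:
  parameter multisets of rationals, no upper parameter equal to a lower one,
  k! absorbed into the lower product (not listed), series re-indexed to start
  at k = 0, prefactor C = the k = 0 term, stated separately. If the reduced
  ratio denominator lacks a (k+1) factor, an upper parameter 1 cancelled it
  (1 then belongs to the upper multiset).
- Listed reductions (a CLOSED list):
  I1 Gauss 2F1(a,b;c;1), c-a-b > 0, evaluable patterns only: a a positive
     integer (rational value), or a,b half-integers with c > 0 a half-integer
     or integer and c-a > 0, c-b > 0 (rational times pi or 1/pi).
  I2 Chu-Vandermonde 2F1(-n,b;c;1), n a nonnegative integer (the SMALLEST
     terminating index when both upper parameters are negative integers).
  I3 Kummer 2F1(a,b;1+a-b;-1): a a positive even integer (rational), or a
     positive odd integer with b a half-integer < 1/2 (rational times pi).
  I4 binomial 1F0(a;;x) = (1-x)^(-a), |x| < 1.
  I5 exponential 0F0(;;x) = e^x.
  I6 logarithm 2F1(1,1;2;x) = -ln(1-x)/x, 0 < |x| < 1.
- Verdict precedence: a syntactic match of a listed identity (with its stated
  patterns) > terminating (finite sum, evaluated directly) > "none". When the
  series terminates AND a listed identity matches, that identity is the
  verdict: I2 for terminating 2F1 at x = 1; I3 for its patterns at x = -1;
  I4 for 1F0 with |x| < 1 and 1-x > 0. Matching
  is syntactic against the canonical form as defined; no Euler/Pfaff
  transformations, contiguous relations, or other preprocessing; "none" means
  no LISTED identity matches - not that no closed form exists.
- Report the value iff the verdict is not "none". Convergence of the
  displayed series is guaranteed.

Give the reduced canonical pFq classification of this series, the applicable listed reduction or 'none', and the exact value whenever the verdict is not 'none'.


Key step: with t_0 = \frac{3}{11}, the constant factors (prefactor 3/11) combine into one prefactor.
Ratio: r(k) = \frac{1}{4} * (k+1) (k+1) / [(k+\frac{14}{5}) (k+1)] - rational; roots negated = parameters, x = \frac{1}{4}, C = \frac{3}{11}.

Prefactor \frac{3}{11}, argument \frac{1}{4}: 2F1 with upper {1, 1} over lower {\frac{14}{5}}. Verdict: none - at argument \frac{1}{4} the multisets {1, 1} ; {\frac{14}{5}} match no listed identity.
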